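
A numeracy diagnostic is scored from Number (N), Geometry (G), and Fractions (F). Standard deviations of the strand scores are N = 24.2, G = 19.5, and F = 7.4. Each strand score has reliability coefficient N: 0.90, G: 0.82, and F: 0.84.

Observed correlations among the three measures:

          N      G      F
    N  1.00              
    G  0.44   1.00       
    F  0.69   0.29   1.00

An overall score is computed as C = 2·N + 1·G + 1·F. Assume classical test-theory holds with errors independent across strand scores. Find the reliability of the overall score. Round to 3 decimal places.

Var(C) = 2²·24.2² + 19.5² + 7.4² + 2·[2·24.2·19.5·0.44 + 2·24.2·7.4·0.69 + 19.5·7.4·0.29] = 2777.57 + 1408.5 = 4186.07.
Because errors are independent across components, Cov(Tᵢ,Tⱼ) = Cov(Xᵢ,Xⱼ); the off-diagonal part of the true-score variance is the same as above.
True-score variance = [2²·24.2²·0.90 + 19.5²·0.82 + 7.4²·0.84] + 1408.5 = 2466.11 + 1408.5 = 3874.61.
Reliability = 3874.61 / 4186.07 = 0.926.

0.926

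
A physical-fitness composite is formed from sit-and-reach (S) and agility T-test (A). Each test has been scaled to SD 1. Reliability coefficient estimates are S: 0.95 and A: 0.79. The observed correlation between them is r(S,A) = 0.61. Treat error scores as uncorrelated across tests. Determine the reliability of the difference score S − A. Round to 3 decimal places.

0.667

Var(S−A) = 1 + 1 − 2·0.61 = 2 − 1.22 = 0.78.
With uncorrelated errors the cross-covariances are all true-score covariance, so they carry over unchanged; only the diagonal terms shrink to ρᵢσᵢ².
True-score variance = [0.95 + 0.79] − 1.22 = 1.74 − 1.22 = 0.52.
Reliability = 0.52 / 0.78 = 0.667.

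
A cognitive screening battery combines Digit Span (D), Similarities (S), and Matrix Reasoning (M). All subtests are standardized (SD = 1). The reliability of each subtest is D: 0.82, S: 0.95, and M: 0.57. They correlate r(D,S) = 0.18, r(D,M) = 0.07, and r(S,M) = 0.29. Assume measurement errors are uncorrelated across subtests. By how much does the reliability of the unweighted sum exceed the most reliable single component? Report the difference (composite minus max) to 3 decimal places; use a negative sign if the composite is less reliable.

Var(sum) = 3 + 1.08 = 4.08; true-score variance = 2.34 + 1.08 = 3.42; composite reliability = 0.8382.
Max component reliability = 0.9500.
Difference = 0.8382 − 0.9500 = -0.112.

-0.112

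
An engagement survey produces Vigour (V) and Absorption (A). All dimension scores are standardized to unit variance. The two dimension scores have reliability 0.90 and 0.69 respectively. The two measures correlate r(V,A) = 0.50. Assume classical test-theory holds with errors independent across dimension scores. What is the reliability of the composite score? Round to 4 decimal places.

0.8633

Var(V+A) = 2 + 2·[0.50] = 2 + 1 = 3.
Under uncorrelated errors the observed covariances equal the true-score covariances, so only the own-variance terms attenuate.
True-score variance = [0.90 + 0.69] + 1 = 1.59 + 1 = 2.59.
Reliability = 2.59 / 3 = 0.8633.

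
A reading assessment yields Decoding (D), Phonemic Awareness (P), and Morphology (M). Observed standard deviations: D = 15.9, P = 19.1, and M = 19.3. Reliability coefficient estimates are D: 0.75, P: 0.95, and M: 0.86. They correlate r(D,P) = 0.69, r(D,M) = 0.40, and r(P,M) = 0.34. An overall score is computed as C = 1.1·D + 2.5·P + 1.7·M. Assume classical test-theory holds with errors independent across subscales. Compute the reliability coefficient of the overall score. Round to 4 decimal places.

0.9462

Var(C) = 1.1²·15.9² + 2.5²·19.1² + 1.7²·19.3² + 2·[2.75·15.9·19.1·0.69 + 1.87·15.9·19.3·0.40 + 4.25·19.1·19.3·0.34] = 3662.46 + 2676.92 = 6339.38.
With uncorrelated errors the cross-covariances are all true-score covariance, so they carry over unchanged; only the diagonal terms shrink to ρᵢσᵢ².
True-score variance = [1.1²·15.9²·0.75 + 2.5²·19.1²·0.95 + 1.7²·19.3²·0.86] + 2676.92 = 3321.27 + 2676.92 = 5998.19.
Reliability = 5998.19 / 6339.38 = 0.9462.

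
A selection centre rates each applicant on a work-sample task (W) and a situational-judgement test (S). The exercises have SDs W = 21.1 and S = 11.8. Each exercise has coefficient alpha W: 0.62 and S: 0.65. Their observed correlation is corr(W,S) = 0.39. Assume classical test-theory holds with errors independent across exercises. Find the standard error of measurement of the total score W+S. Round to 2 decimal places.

Var(total) = 584.45 + 194.204 = 778.654.
True-score variance = 366.536 + 194.204 = 560.741, so reliability = 0.7201.
Error variance = 778.654 − 560.741 = 217.914; SEM = √217.914 = 14.76.

14.76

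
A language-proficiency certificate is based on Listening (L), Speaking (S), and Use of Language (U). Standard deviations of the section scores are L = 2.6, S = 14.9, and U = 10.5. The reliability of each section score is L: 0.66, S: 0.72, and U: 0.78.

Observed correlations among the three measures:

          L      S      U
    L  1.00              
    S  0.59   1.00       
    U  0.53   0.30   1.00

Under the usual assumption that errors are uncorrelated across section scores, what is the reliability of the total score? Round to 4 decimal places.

0.8252

Var(L+S+U) = 2.6² + 14.9² + 10.5² + 2·[2.6·14.9·0.59 + 2.6·10.5·0.53 + 14.9·10.5·0.30] = 339.02 + 168.521 = 507.541.
Because errors are independent across components, Cov(Tᵢ,Tⱼ) = Cov(Xᵢ,Xⱼ); the off-diagonal part of the true-score variance is the same as above.
True-score variance = [2.6²·0.66 + 14.9²·0.72 + 10.5²·0.78] + 168.521 = 250.304 + 168.521 = 418.825.
Reliability = 418.825 / 507.541 = 0.8252.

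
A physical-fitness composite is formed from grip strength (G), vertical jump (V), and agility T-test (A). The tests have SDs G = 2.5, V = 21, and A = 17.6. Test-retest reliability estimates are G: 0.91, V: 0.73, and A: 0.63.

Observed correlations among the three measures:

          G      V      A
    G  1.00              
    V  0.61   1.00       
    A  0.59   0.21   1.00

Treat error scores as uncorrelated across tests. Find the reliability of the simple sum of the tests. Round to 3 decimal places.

0.772

Var(G+V+A) = 2.5² + 21² + 17.6² + 2·[2.5·21·0.61 + 2.5·17.6·0.59 + 21·17.6·0.21] = 757.01 + 271.202 = 1028.21.
Because errors are independent across components, Cov(Tᵢ,Tⱼ) = Cov(Xᵢ,Xⱼ); the off-diagonal part of the true-score variance is the same as above.
True-score variance = [2.5²·0.91 + 21²·0.73 + 17.6²·0.63] + 271.202 = 522.766 + 271.202 = 793.968.
Reliability = 793.968 / 1028.21 = 0.772.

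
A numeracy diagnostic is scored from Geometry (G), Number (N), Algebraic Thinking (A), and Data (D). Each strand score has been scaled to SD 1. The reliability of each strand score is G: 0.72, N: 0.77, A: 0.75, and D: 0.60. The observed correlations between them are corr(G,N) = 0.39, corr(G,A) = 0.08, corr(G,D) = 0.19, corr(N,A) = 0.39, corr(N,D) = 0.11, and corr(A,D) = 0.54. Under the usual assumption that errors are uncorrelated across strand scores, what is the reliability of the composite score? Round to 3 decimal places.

Var(G+N+A+D) = 4 + 2·[0.39 + 0.08 + 0.19 + 0.39 + 0.11 + 0.54] = 4 + 3.4 = 7.4.
With uncorrelated errors the cross-covariances are all true-score covariance, so they carry over unchanged; only the diagonal terms shrink to ρᵢσᵢ².
True-score variance = [0.72 + 0.77 + 0.75 + 0.60] + 3.4 = 2.84 + 3.4 = 6.24.
Reliability = 6.24 / 7.4 = 0.843.

0.843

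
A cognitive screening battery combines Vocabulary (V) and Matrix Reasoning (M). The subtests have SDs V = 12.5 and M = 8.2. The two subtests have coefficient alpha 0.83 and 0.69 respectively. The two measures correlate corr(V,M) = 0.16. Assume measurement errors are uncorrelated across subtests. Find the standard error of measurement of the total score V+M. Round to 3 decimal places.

Var(total) = 223.49 + 32.8 = 256.29.
True-score variance = 176.083 + 32.8 = 208.883, so reliability = 0.8150.
Error variance = 256.29 − 208.883 = 47.4069; SEM = √47.4069 = 6.885.

6.885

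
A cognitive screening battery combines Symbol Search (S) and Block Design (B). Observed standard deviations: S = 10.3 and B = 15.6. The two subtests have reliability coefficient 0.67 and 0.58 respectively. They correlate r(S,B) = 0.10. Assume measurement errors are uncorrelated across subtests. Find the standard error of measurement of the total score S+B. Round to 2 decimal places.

Var(total) = 349.45 + 32.136 = 381.586.
True-score variance = 212.229 + 32.136 = 244.365, so reliability = 0.6404.
Error variance = 381.586 − 244.365 = 137.221; SEM = √137.221 = 11.71.

11.71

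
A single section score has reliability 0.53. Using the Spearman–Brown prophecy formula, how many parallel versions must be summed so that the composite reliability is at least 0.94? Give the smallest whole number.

14

k ≥ ρ*(1−ρ₁)/(ρ₁(1−ρ*)) = 0.94·0.47 / (0.53·0.06) = 13.893.
Smallest integer k = 14.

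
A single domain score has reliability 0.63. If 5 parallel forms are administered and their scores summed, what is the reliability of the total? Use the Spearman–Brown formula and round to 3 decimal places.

0.895

ρ_k = kρ / (1 + (k−1)ρ) = 5·0.63 / (1 + 4·0.63) = 3.150 / 3.520 = 0.895.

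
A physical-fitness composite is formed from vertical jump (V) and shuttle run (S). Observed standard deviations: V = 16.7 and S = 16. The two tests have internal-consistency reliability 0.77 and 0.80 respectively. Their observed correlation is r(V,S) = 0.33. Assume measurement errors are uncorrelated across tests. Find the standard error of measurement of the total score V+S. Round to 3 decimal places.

Var(total) = 534.89 + 176.352 = 711.242.
True-score variance = 419.545 + 176.352 = 595.897, so reliability = 0.8378.
Error variance = 711.242 − 595.897 = 115.345; SEM = √115.345 = 10.740.

10.740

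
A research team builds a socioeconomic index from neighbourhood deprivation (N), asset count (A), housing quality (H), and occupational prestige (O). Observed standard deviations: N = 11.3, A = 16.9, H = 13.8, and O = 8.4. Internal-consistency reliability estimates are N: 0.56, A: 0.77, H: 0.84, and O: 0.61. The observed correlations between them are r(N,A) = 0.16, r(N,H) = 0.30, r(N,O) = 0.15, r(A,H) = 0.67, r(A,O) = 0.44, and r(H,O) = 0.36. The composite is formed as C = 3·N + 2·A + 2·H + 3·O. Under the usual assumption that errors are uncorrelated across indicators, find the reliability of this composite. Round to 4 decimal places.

0.8457

Var(C) = 3²·11.3² + 2²·16.9² + 2²·13.8² + 3²·8.4² + 2·[6·11.3·16.9·0.16 + 6·11.3·13.8·0.30 + 9·11.3·8.4·0.15 + 4·16.9·13.8·0.67 + 6·16.9·8.4·0.44 + 6·13.8·8.4·0.36] = 3688.45 + 3684.71 = 7373.16.
Because errors are independent across components, Cov(Tᵢ,Tⱼ) = Cov(Xᵢ,Xⱼ); the off-diagonal part of the true-score variance is the same as above.
True-score variance = [3²·11.3²·0.56 + 2²·16.9²·0.77 + 2²·13.8²·0.84 + 3²·8.4²·0.61] + 3684.71 = 2550.49 + 3684.71 = 6235.2.
Reliability = 6235.2 / 7373.16 = 0.8457.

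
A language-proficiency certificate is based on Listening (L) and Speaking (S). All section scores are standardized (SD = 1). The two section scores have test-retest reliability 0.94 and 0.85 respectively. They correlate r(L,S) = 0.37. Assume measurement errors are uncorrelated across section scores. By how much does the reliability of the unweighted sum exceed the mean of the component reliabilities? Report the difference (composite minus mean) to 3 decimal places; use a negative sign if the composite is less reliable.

Var(sum) = 2 + 0.74 = 2.74; true-score variance = 1.79 + 0.74 = 2.53; composite reliability = 0.9234.
Mean component reliability = 0.8950.
Difference = 0.9234 − 0.8950 = 0.028.

0.028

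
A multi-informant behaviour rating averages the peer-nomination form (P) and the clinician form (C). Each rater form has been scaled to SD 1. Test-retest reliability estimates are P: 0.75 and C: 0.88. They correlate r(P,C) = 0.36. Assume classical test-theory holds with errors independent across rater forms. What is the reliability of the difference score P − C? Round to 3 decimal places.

Var(P−C) = 1 + 1 − 2·0.36 = 2 − 0.72 = 1.28.
Because errors are independent across components, Cov(Tᵢ,Tⱼ) = Cov(Xᵢ,Xⱼ); the off-diagonal part of the true-score variance is the same as above.
True-score variance = [0.75 + 0.88] − 0.72 = 1.63 − 0.72 = 0.91.
Reliability = 0.91 / 1.28 = 0.711.

0.711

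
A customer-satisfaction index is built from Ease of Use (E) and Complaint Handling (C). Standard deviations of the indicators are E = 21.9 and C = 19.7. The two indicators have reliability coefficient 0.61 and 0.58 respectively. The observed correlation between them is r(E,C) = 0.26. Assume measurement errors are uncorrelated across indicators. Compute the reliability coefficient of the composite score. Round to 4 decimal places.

0.6795

Var(E+C) = 21.9² + 19.7² + 2·[21.9·19.7·0.26] = 867.7 + 224.344 = 1092.04.
Because errors are independent across components, Cov(Tᵢ,Tⱼ) = Cov(Xᵢ,Xⱼ); the off-diagonal part of the true-score variance is the same as above.
True-score variance = [21.9²·0.61 + 19.7²·0.58] + 224.344 = 517.654 + 224.344 = 741.998.
Reliability = 741.998 / 1092.04 = 0.6795.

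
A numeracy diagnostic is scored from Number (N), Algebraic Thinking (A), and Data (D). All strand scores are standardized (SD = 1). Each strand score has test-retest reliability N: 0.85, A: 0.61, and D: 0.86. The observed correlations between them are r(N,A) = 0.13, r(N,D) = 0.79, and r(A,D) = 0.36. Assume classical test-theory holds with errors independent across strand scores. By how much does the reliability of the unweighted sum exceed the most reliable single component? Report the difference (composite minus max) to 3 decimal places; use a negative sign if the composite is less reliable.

Var(sum) = 3 + 2.56 = 5.56; true-score variance = 2.32 + 2.56 = 4.88; composite reliability = 0.8777.
Max component reliability = 0.8600.
Difference = 0.8777 − 0.8600 = 0.018.

0.018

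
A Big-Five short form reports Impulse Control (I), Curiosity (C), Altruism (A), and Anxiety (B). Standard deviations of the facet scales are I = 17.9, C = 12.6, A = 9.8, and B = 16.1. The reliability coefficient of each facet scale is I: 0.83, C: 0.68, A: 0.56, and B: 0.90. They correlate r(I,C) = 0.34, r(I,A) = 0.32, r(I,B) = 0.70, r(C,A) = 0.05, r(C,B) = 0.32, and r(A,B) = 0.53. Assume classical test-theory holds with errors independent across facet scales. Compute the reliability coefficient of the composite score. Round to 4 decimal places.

0.9043

Var(I+C+A+B) = 17.9² + 12.6² + 9.8² + 16.1² + 2·[17.9·12.6·0.34 + 17.9·9.8·0.32 + 17.9·16.1·0.70 + 12.6·9.8·0.05 + 12.6·16.1·0.32 + 9.8·16.1·0.53] = 834.42 + 978.527 = 1812.95.
Under uncorrelated errors the observed covariances equal the true-score covariances, so only the own-variance terms attenuate.
True-score variance = [17.9²·0.83 + 12.6²·0.68 + 9.8²·0.56 + 16.1²·0.90] + 978.527 = 660.969 + 978.527 = 1639.5.
Reliability = 1639.5 / 1812.95 = 0.9043.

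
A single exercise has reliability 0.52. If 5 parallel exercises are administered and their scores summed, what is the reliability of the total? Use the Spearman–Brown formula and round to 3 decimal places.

ρ_k = kρ / (1 + (k−1)ρ) = 5·0.52 / (1 + 4·0.52) = 2.600 / 3.080 = 0.844.

0.844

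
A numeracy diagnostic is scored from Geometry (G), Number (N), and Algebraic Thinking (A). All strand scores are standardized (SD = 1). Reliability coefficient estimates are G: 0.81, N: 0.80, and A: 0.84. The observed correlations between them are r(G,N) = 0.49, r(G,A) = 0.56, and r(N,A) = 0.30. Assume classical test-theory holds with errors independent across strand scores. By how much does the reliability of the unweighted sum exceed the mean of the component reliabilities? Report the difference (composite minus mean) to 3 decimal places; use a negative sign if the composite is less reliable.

Var(sum) = 3 + 2.7 = 5.7; true-score variance = 2.45 + 2.7 = 5.15; composite reliability = 0.9035.
Mean component reliability = 0.8167.
Difference = 0.9035 − 0.8167 = 0.087.

0.087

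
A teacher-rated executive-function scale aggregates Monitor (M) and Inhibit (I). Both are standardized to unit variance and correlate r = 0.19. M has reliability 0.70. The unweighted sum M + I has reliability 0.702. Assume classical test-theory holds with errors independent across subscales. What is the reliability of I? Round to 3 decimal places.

0.591

Var(M+I) = 2 + 2·0.19 = 2.380.
True-score variance = ρ_M + ρ_I + 2·0.19, so 0.702 = (0.70 + ρ_I + 0.38) / 2.380.
ρ_I = 0.702·2.380 − 0.70 − 0.38 = 0.591.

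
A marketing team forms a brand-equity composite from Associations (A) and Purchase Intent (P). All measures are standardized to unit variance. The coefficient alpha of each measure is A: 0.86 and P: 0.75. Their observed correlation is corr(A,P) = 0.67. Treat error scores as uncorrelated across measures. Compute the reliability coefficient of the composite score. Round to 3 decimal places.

0.883

Var(A+P) = 2 + 2·[0.67] = 2 + 1.34 = 3.34.
Under uncorrelated errors the observed covariances equal the true-score covariances, so only the own-variance terms attenuate.
True-score variance = [0.86 + 0.75] + 1.34 = 1.61 + 1.34 = 2.95.
Reliability = 2.95 / 3.34 = 0.883.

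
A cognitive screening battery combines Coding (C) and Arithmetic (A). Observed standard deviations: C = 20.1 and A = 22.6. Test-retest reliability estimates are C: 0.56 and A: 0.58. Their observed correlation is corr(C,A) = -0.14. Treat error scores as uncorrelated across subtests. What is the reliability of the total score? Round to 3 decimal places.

Var(C+A) = 20.1² + 22.6² + 2·[20.1·22.6·(-0.14)] = 914.77 − 127.193 = 787.577.
Because errors are independent across components, Cov(Tᵢ,Tⱼ) = Cov(Xᵢ,Xⱼ); the off-diagonal part of the true-score variance is the same as above.
True-score variance = [20.1²·0.56 + 22.6²·0.58] − 127.193 = 522.486 − 127.193 = 395.294.
Reliability = 395.294 / 787.577 = 0.502.

0.502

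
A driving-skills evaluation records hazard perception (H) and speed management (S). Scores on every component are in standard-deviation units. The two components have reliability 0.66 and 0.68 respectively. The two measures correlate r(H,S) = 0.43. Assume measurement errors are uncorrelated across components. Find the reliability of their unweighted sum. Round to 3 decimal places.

0.769

Var(H+S) = 2 + 2·[0.43] = 2 + 0.86 = 2.86.
Under uncorrelated errors the observed covariances equal the true-score covariances, so only the own-variance terms attenuate.
True-score variance = [0.66 + 0.68] + 0.86 = 1.34 + 0.86 = 2.2.
Reliability = 2.2 / 2.86 = 0.769.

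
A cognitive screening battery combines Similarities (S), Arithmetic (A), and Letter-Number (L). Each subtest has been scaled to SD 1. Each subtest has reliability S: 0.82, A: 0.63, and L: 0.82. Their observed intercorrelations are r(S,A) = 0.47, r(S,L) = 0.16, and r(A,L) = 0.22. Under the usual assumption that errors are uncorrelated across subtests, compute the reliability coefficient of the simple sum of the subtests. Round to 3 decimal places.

0.845

Var(S+A+L) = 3 + 2·[0.47 + 0.16 + 0.22] = 3 + 1.7 = 4.7.
Under uncorrelated errors the observed covariances equal the true-score covariances, so only the own-variance terms attenuate.
True-score variance = [0.82 + 0.63 + 0.82] + 1.7 = 2.27 + 1.7 = 3.97.
Reliability = 3.97 / 4.7 = 0.845.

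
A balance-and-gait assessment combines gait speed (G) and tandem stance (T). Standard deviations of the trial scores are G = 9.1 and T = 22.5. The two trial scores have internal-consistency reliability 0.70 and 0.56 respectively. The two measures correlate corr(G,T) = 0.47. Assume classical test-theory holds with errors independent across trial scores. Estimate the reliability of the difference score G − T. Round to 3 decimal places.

0.376

Var(G−T) = 9.1² + 22.5² − 2·9.1·22.5·0.47 = 589.06 − 192.465 = 396.595.
Because errors are independent across components, Cov(Tᵢ,Tⱼ) = Cov(Xᵢ,Xⱼ); the off-diagonal part of the true-score variance is the same as above.
True-score variance = [9.1²·0.70 + 22.5²·0.56] − 192.465 = 341.467 − 192.465 = 149.002.
Reliability = 149.002 / 396.595 = 0.376.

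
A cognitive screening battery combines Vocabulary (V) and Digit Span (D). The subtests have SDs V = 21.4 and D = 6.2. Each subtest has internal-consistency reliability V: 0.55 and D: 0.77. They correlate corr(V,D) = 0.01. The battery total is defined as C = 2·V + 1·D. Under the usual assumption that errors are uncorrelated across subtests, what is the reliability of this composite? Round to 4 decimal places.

Var(C) = 2²·21.4² + 6.2² + 2·[2·21.4·6.2·0.01] = 1870.28 + 5.3072 = 1875.59.
With uncorrelated errors the cross-covariances are all true-score covariance, so they carry over unchanged; only the diagonal terms shrink to ρᵢσᵢ².
True-score variance = [2²·21.4²·0.55 + 6.2²·0.77] + 5.3072 = 1037.11 + 5.3072 = 1042.42.
Reliability = 1042.42 / 1875.59 = 0.5558.

0.5558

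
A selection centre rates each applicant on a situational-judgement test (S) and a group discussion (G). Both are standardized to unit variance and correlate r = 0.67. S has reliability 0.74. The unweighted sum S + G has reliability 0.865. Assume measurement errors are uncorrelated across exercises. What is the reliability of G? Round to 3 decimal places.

Var(S+G) = 2 + 2·0.67 = 3.340.
True-score variance = ρ_S + ρ_G + 2·0.67, so 0.865 = (0.74 + ρ_G + 1.34) / 3.340.
ρ_G = 0.865·3.340 − 0.74 − 1.34 = 0.809.

0.809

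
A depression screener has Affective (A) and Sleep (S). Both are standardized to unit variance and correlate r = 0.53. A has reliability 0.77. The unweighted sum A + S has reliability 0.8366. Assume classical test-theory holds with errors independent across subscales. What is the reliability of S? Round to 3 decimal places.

0.730

Var(A+S) = 2 + 2·0.53 = 3.060.
True-score variance = ρ_A + ρ_S + 2·0.53, so 0.8366 = (0.77 + ρ_S + 1.06) / 3.060.
ρ_S = 0.8366·3.060 − 0.77 − 1.06 = 0.730.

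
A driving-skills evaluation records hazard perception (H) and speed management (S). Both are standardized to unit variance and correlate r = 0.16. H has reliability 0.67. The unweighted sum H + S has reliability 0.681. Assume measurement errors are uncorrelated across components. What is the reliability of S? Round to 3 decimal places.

Var(H+S) = 2 + 2·0.16 = 2.320.
True-score variance = ρ_H + ρ_S + 2·0.16, so 0.681 = (0.67 + ρ_S + 0.32) / 2.320.
ρ_S = 0.681·2.320 − 0.67 − 0.32 = 0.590.

0.590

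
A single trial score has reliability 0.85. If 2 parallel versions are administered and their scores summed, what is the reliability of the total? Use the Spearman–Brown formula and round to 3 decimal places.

0.919

ρ_k = kρ / (1 + (k−1)ρ) = 2·0.85 / (1 + 1·0.85) = 1.700 / 1.850 = 0.919.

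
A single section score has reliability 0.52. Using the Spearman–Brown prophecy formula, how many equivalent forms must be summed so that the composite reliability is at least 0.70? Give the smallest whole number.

k ≥ ρ*(1−ρ₁)/(ρ₁(1−ρ*)) = 0.70·0.48 / (0.52·0.30) = 2.154.
Smallest integer k = 3.

3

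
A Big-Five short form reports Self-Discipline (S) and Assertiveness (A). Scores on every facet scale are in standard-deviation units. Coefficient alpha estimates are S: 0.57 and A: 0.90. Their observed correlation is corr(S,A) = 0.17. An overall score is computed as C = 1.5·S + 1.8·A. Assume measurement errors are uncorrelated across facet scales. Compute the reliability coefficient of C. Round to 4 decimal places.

0.7985

Var(C) = 1.5² + 1.8² + 2·[2.7·0.17] = 5.49 + 0.918 = 6.408.
Because errors are independent across components, Cov(Tᵢ,Tⱼ) = Cov(Xᵢ,Xⱼ); the off-diagonal part of the true-score variance is the same as above.
True-score variance = [1.5²·0.57 + 1.8²·0.90] + 0.918 = 4.1985 + 0.918 = 5.1165.
Reliability = 5.1165 / 6.408 = 0.7985.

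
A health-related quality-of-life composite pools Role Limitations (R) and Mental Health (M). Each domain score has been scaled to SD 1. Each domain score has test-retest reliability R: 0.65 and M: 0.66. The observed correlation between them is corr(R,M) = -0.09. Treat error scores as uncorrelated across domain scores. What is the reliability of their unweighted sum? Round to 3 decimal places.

Var(R+M) = 2 + 2·[(-0.09)] = 2 − 0.18 = 1.82.
Under uncorrelated errors the observed covariances equal the true-score covariances, so only the own-variance terms attenuate.
True-score variance = [0.65 + 0.66] − 0.18 = 1.31 − 0.18 = 1.13.
Reliability = 1.13 / 1.82 = 0.621.

0.621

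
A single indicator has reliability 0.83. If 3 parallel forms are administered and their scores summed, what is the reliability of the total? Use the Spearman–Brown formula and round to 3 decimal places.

0.936

ρ_k = kρ / (1 + (k−1)ρ) = 3·0.83 / (1 + 2·0.83) = 2.490 / 2.660 = 0.936.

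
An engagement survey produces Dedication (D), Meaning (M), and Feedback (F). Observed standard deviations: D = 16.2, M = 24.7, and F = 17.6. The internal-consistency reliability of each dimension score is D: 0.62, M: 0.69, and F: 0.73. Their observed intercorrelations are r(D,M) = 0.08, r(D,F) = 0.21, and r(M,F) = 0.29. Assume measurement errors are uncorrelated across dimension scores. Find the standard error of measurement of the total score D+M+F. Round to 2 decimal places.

19.30

Var(total) = 1182.29 + 435.91 = 1618.2.
True-score variance = 809.8 + 435.91 = 1245.71, so reliability = 0.7698.
Error variance = 1618.2 − 1245.71 = 372.49; SEM = √372.49 = 19.30.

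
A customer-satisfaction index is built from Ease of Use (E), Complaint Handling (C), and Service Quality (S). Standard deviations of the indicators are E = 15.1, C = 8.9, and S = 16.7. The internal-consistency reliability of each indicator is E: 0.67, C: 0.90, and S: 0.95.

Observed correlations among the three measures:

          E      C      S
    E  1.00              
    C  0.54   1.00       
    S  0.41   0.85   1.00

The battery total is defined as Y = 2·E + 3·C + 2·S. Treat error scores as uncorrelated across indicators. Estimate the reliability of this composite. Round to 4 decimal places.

0.9281

Var(Y) = 2²·15.1² + 3²·8.9² + 2²·16.7² + 2·[6·15.1·8.9·0.54 + 4·15.1·16.7·0.41 + 6·8.9·16.7·0.85] = 2740.49 + 3213.99 = 5954.48.
Under uncorrelated errors the observed covariances equal the true-score covariances, so only the own-variance terms attenuate.
True-score variance = [2²·15.1²·0.67 + 3²·8.9²·0.90 + 2²·16.7²·0.95] + 3213.99 = 2312.45 + 3213.99 = 5526.44.
Reliability = 5526.44 / 5954.48 = 0.9281.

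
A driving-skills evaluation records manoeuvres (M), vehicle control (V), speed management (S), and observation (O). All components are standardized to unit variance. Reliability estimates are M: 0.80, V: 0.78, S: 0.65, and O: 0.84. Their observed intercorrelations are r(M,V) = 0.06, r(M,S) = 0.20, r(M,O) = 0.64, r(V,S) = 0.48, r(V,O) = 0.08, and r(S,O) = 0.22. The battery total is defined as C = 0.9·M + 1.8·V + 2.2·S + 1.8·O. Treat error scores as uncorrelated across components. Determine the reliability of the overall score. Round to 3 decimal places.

0.855

Var(C) = 0.9² + 1.8² + 2.2² + 1.8² + 2·[1.62·0.06 + 1.98·0.20 + 1.62·0.64 + 3.96·0.48 + 3.24·0.08 + 3.96·0.22] = 12.13 + 9.1224 = 21.2524.
Under uncorrelated errors the observed covariances equal the true-score covariances, so only the own-variance terms attenuate.
True-score variance = [0.9²·0.80 + 1.8²·0.78 + 2.2²·0.65 + 1.8²·0.84] + 9.1224 = 9.0428 + 9.1224 = 18.1652.
Reliability = 18.1652 / 21.2524 = 0.855.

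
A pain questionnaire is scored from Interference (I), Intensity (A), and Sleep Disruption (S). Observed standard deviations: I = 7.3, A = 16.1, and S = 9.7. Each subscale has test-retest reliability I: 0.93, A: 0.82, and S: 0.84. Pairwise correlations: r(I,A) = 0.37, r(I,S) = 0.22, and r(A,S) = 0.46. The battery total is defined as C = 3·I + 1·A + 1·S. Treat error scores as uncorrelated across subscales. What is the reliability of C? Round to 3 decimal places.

0.928

Var(C) = 3²·7.3² + 16.1² + 9.7² + 2·[3·7.3·16.1·0.37 + 3·7.3·9.7·0.22 + 16.1·9.7·0.46] = 832.91 + 498.062 = 1330.97.
Under uncorrelated errors the observed covariances equal the true-score covariances, so only the own-variance terms attenuate.
True-score variance = [3²·7.3²·0.93 + 16.1²·0.82 + 9.7²·0.84] + 498.062 = 737.625 + 498.062 = 1235.69.
Reliability = 1235.69 / 1330.97 = 0.928.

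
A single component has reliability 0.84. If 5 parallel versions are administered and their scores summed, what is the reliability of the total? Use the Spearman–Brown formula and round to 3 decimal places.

ρ_k = kρ / (1 + (k−1)ρ) = 5·0.84 / (1 + 4·0.84) = 4.200 / 4.360 = 0.963.

0.963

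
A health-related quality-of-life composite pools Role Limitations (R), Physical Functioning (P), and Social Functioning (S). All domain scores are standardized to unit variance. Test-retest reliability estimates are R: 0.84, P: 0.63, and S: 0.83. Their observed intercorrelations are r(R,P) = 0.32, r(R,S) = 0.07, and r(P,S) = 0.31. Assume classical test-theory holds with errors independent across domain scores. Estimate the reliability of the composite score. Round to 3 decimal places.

Var(R+P+S) = 3 + 2·[0.32 + 0.07 + 0.31] = 3 + 1.4 = 4.4.
Because errors are independent across components, Cov(Tᵢ,Tⱼ) = Cov(Xᵢ,Xⱼ); the off-diagonal part of the true-score variance is the same as above.
True-score variance = [0.84 + 0.63 + 0.83] + 1.4 = 2.3 + 1.4 = 3.7.
Reliability = 3.7 / 4.4 = 0.841.

0.841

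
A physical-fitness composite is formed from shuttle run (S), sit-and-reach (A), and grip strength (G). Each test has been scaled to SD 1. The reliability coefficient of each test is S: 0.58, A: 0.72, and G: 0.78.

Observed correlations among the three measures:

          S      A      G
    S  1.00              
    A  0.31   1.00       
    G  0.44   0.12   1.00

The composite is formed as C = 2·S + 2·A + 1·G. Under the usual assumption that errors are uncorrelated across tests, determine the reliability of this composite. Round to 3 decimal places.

Var(C) = 2² + 2² + 1 + 2·[4·0.31 + 2·0.44 + 2·0.12] = 9 + 4.72 = 13.72.
Because errors are independent across components, Cov(Tᵢ,Tⱼ) = Cov(Xᵢ,Xⱼ); the off-diagonal part of the true-score variance is the same as above.
True-score variance = [2²·0.58 + 2²·0.72 + 0.78] + 4.72 = 5.98 + 4.72 = 10.7.
Reliability = 10.7 / 13.72 = 0.780.

0.780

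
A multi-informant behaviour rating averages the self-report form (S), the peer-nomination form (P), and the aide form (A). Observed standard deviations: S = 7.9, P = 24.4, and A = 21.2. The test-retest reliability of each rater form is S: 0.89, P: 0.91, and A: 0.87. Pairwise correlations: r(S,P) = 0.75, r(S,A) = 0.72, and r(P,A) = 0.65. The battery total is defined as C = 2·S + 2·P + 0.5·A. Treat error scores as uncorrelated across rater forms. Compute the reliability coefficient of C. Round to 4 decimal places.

Var(C) = 2²·7.9² + 2²·24.4² + 0.5²·21.2² + 2·[4·7.9·24.4·0.75 + 7.9·21.2·0.72 + 24.4·21.2·0.65] = 2743.44 + 2070.2 = 4813.64.
Under uncorrelated errors the observed covariances equal the true-score covariances, so only the own-variance terms attenuate.
True-score variance = [2²·7.9²·0.89 + 2²·24.4²·0.91 + 0.5²·21.2²·0.87] + 2070.2 = 2487.04 + 2070.2 = 4557.24.
Reliability = 4557.24 / 4813.64 = 0.9467.

0.9467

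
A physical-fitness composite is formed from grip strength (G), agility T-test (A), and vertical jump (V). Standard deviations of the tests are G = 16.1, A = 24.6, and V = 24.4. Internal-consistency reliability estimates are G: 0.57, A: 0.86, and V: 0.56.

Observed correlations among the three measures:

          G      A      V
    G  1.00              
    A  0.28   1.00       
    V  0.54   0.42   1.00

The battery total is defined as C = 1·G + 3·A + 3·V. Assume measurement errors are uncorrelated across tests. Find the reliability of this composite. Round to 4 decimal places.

0.8158

Var(C) = 16.1² + 3²·24.6² + 3²·24.4² + 2·[3·16.1·24.6·0.28 + 3·16.1·24.4·0.54 + 9·24.6·24.4·0.42] = 11063.9 + 6476 = 17539.9.
Because errors are independent across components, Cov(Tᵢ,Tⱼ) = Cov(Xᵢ,Xⱼ); the off-diagonal part of the true-score variance is the same as above.
True-score variance = [16.1²·0.57 + 3²·24.6²·0.86 + 3²·24.4²·0.56] + 6476 = 7832.3 + 6476 = 14308.3.
Reliability = 14308.3 / 17539.9 = 0.8158.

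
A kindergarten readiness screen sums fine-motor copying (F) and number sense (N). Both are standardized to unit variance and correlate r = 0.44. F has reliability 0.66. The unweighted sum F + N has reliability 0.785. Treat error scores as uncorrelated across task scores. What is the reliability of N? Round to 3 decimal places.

Var(F+N) = 2 + 2·0.44 = 2.880.
True-score variance = ρ_F + ρ_N + 2·0.44, so 0.785 = (0.66 + ρ_N + 0.88) / 2.880.
ρ_N = 0.785·2.880 − 0.66 − 0.88 = 0.721.

0.721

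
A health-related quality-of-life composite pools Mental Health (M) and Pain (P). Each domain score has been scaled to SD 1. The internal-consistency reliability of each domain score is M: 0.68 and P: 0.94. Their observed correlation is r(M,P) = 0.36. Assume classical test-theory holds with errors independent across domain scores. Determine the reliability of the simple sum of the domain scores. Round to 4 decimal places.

0.8603

Var(M+P) = 2 + 2·[0.36] = 2 + 0.72 = 2.72.
With uncorrelated errors the cross-covariances are all true-score covariance, so they carry over unchanged; only the diagonal terms shrink to ρᵢσᵢ².
True-score variance = [0.68 + 0.94] + 0.72 = 1.62 + 0.72 = 2.34.
Reliability = 2.34 / 2.72 = 0.8603.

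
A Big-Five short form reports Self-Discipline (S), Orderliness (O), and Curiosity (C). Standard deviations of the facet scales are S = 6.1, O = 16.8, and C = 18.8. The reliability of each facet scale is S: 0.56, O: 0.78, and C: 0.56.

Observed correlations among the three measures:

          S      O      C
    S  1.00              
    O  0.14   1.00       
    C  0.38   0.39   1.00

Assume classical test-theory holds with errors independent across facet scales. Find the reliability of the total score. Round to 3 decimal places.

0.774

Var(S+O+C) = 6.1² + 16.8² + 18.8² + 2·[6.1·16.8·0.14 + 6.1·18.8·0.38 + 16.8·18.8·0.39] = 672.89 + 362.206 = 1035.1.
With uncorrelated errors the cross-covariances are all true-score covariance, so they carry over unchanged; only the diagonal terms shrink to ρᵢσᵢ².
True-score variance = [6.1²·0.56 + 16.8²·0.78 + 18.8²·0.56] + 362.206 = 438.911 + 362.206 = 801.118.
Reliability = 801.118 / 1035.1 = 0.774.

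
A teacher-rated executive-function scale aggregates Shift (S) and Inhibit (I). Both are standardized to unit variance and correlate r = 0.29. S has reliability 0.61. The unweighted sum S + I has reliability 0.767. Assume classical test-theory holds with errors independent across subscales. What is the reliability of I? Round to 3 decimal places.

0.789

Var(S+I) = 2 + 2·0.29 = 2.580.
True-score variance = ρ_S + ρ_I + 2·0.29, so 0.767 = (0.61 + ρ_I + 0.58) / 2.580.
ρ_I = 0.767·2.580 − 0.61 − 0.58 = 0.789.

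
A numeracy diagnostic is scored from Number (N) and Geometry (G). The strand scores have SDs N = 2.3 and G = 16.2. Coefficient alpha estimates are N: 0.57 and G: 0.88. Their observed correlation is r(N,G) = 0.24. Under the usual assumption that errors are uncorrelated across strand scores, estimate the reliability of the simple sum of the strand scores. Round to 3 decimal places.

Var(N+G) = 2.3² + 16.2² + 2·[2.3·16.2·0.24] = 267.73 + 17.8848 = 285.615.
With uncorrelated errors the cross-covariances are all true-score covariance, so they carry over unchanged; only the diagonal terms shrink to ρᵢσᵢ².
True-score variance = [2.3²·0.57 + 16.2²·0.88] + 17.8848 = 233.963 + 17.8848 = 251.847.
Reliability = 251.847 / 285.615 = 0.882.

0.882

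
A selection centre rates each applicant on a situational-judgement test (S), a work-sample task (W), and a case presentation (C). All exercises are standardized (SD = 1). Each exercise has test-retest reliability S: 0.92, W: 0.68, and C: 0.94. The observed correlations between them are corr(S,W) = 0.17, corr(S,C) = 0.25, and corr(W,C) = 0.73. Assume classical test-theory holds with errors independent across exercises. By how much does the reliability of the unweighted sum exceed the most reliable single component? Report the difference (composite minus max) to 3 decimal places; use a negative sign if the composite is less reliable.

Var(sum) = 3 + 2.3 = 5.3; true-score variance = 2.54 + 2.3 = 4.84; composite reliability = 0.9132.
Max component reliability = 0.9400.
Difference = 0.9132 − 0.9400 = -0.027.

-0.027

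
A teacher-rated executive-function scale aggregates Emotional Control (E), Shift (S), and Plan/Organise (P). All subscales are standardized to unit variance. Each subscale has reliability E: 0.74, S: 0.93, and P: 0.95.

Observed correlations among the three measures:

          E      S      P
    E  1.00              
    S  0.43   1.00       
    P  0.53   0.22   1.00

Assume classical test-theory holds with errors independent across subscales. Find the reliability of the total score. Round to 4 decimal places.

0.9291

Var(E+S+P) = 3 + 2·[0.43 + 0.53 + 0.22] = 3 + 2.36 = 5.36.
With uncorrelated errors the cross-covariances are all true-score covariance, so they carry over unchanged; only the diagonal terms shrink to ρᵢσᵢ².
True-score variance = [0.74 + 0.93 + 0.95] + 2.36 = 2.62 + 2.36 = 4.98.
Reliability = 4.98 / 5.36 = 0.9291.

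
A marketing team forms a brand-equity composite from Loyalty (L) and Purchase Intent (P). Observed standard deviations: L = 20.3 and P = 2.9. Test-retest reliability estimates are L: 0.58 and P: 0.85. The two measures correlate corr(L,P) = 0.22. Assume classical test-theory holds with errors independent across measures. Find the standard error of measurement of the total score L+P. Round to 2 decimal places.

Var(total) = 420.5 + 25.9028 = 446.403.
True-score variance = 246.161 + 25.9028 = 272.064, so reliability = 0.6095.
Error variance = 446.403 − 272.064 = 174.339; SEM = √174.339 = 13.20.

13.20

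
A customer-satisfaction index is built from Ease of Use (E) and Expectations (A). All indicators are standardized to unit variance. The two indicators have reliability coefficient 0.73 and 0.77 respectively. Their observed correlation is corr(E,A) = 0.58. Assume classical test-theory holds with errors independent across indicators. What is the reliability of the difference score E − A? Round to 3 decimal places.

0.405

Var(E−A) = 1 + 1 − 2·0.58 = 2 − 1.16 = 0.84.
With uncorrelated errors the cross-covariances are all true-score covariance, so they carry over unchanged; only the diagonal terms shrink to ρᵢσᵢ².
True-score variance = [0.73 + 0.77] − 1.16 = 1.5 − 1.16 = 0.34.
Reliability = 0.34 / 0.84 = 0.405.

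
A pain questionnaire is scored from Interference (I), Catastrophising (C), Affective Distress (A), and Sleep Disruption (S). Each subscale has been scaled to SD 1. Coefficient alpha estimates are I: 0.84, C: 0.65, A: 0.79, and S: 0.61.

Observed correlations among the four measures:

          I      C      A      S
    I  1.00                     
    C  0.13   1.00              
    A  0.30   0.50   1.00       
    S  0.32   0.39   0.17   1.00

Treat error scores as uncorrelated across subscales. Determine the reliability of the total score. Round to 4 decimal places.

0.8543

Var(I+C+A+S) = 4 + 2·[0.13 + 0.30 + 0.32 + 0.50 + 0.39 + 0.17] = 4 + 3.62 = 7.62.
With uncorrelated errors the cross-covariances are all true-score covariance, so they carry over unchanged; only the diagonal terms shrink to ρᵢσᵢ².
True-score variance = [0.84 + 0.65 + 0.79 + 0.61] + 3.62 = 2.89 + 3.62 = 6.51.
Reliability = 6.51 / 7.62 = 0.8543.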